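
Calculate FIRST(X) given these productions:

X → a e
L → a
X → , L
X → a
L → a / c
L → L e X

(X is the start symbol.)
{ ',', 'a' }

From X → a e:
  - a is a terminal: add 'a' and stop
From X → , L:
  - ',' is a terminal: add ',' and stop
From X → a:
  - a is a terminal: add 'a' and stop

Collecting: FIRST(X) = { ',', 'a' }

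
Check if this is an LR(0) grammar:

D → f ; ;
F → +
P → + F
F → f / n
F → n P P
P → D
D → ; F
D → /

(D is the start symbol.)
Yes, the grammar is LR(0)

A grammar is LR(0) if no state in the canonical LR(0) collection has:
  - both a shift item (dot before a terminal) and a complete item (shift-reduce conflict), or
  - two or more complete items (reduce-reduce conflict; the accept item [D' → D .] counts as a complete item here).

Augment with D' → D and build the canonical LR(0) collection (I0 = CLOSURE({[D' → . D]}), then GOTO on every symbol after a dot until no new states appear). It has 18 states:
  I0: { [D → . /], [D → . ; F], [D → . f ; ;], [D' → . D] }  — shift
  I1: { [D → / .] }  — reduce
  I2: { [D → ; . F], [F → . +], [F → . f / n], [F → . n P P] }  — shift
  I3: { [D' → D .] }  — accept
  I4: { [D → f . ; ;] }  — shift
  I5: { [D → f ; . ;] }  — shift
  I6: { [D → f ; ; .] }  — reduce
  I7: { [F → + .] }  — reduce
  I8: { [D → ; F .] }  — reduce
  I9: { [F → f . / n] }  — shift
  I10: { [D → . /], [D → . ; F], [D → . f ; ;], [F → n . P P], [P → . + F], [P → . D] }  — shift
  I11: { [F → . +], [F → . f / n], [F → . n P P], [P → + . F] }  — shift
  I12: { [P → D .] }  — reduce
  I13: { [D → . /], [D → . ; F], [D → . f ; ;], [F → n P . P], [P → . + F], [P → . D] }  — shift
  I14: { [F → n P P .] }  — reduce
  I15: { [P → + F .] }  — reduce
  I16: { [F → f / . n] }  — shift
  I17: { [F → f / n .] }  — reduce

Every state is either a pure shift/goto state or contains exactly one complete item and nothing to shift — no conflicts. The grammar is LR(0).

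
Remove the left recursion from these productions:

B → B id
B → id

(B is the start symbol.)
B is directly left-recursive. The standard transformation for
  A → A α₁ | ... | A α_m | β₁ | ... | β_n
is
  A  → β₁ A' | ... | β_n A'
  A' → α₁ A' | ... | α_m A' | ε

B → id becomes B → id B'
B → B id becomes B' → id B'
Add B' → ε

Resulting grammar:
B → id B'
B' → id B'
B' → ε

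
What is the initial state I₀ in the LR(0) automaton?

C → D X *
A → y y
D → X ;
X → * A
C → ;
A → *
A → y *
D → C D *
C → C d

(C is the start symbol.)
First, augment the grammar with C' → C
I₀ = CLOSURE({ [C' → . C] }):
  [C' → . C] has the dot before C: add [C → . D X *], [C → . ;], [C → . C d]
  [C → . D X *] has the dot before D: add [D → . X ;], [D → . C D *]
  [D → . X ;] has the dot before X: add [X → . * A]
No further items can be added.

I₀ = { [C → . ;], [C → . C d], [C → . D X *], [C' → . C], [D → . C D *], [D → . X ;], [X → . * A] }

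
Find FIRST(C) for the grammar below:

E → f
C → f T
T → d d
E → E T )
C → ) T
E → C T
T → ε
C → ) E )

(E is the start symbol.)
To compute FIRST(C), examine every production with C on the left-hand side, reading each right-hand side left to right until a non-nullable symbol is reached.

From C → f T:
  - f is a terminal: add 'f' and stop
From C → ) T:
  - ')' is a terminal: add ')' and stop
From C → ) E ):
  - ')' is a terminal: add ')' and stop

Collecting: FIRST(C) = { ')', 'f' }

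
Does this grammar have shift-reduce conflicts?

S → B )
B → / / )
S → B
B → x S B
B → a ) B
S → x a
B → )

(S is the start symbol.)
A shift-reduce conflict occurs when an LR(0) state has both:
  - a complete (reduce) item [A → α .] (dot at the end), and
  - a shift item [B → β . c γ] (dot before a terminal).

Augment with S' → S and build the canonical LR(0) collection (I0 = CLOSURE({[S' → . S]}), then GOTO on every symbol after a dot until no new states appear). It has 16 states:
  I0: { [B → . )], [B → . / / )], [B → . a ) B], [B → . x S B], [S → . B )], [S → . B], [S → . x a], [S' → . S] }  — shift
  I1: { [B → ) .] }  — reduce
  I2: { [B → / . / )] }  — shift
  I3: { [S → B . )], [S → B .] }  — shift, reduce
  I4: { [S' → S .] }  — accept
  I5: { [B → a . ) B] }  — shift
  I6: { [B → . )], [B → . / / )], [B → . a ) B], [B → . x S B], [B → x . S B], [S → . B )], [S → . B], [S → . x a], [S → x . a] }  — shift
  I7: { [B → . )], [B → . / / )], [B → . a ) B], [B → . x S B], [B → x S . B] }  — shift
  I8: { [B → a . ) B], [S → x a .] }  — shift, reduce
  I9: { [B → . )], [B → . / / )], [B → . a ) B], [B → . x S B], [B → a ) . B] }  — shift
  I10: { [B → a ) B .] }  — reduce
  I11: { [B → . )], [B → . / / )], [B → . a ) B], [B → . x S B], [B → x . S B], [S → . B )], [S → . B], [S → . x a] }  — shift
  I12: { [B → x S B .] }  — reduce
  I13: { [S → B ) .] }  — reduce
  I14: { [B → / / . )] }  — shift
  I15: { [B → / / ) .] }  — reduce

I3 contains reduce item [S → B .] and shift item [S → B . )] — shift-reduce conflict.
I8 contains reduce item [S → x a .] and shift item [B → a . ) B] — shift-reduce conflict.

Answer: Yes — I3: [S → B .] vs [S → B . )]; I8: [S → x a .] vs [B → a . ) B]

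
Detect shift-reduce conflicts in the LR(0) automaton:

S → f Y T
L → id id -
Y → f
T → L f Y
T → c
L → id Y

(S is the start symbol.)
A shift-reduce conflict occurs when an LR(0) state has both:
  - a complete (reduce) item [A → α .] (dot at the end), and
  - a shift item [B → β . c γ] (dot before a terminal).

Augment with S' → S and build the canonical LR(0) collection (I0 = CLOSURE({[S' → . S]}), then GOTO on every symbol after a dot until no new states appear). It has 14 states:
  I0: { [S → . f Y T], [S' → . S] }  — shift
  I1: { [S' → S .] }  — accept
  I2: { [S → f . Y T], [Y → . f] }  — shift
  I3: { [L → . id Y], [L → . id id -], [S → f Y . T], [T → . L f Y], [T → . c] }  — shift
  I4: { [Y → f .] }  — reduce
  I5: { [T → L . f Y] }  — shift
  I6: { [S → f Y T .] }  — reduce
  I7: { [T → c .] }  — reduce
  I8: { [L → id . Y], [L → id . id -], [Y → . f] }  — shift
  I9: { [L → id Y .] }  — reduce
  I10: { [L → id id . -] }  — shift
  I11: { [L → id id - .] }  — reduce
  I12: { [T → L f . Y], [Y → . f] }  — shift
  I13: { [T → L f Y .] }  — reduce

No state contains both a complete item and a shift item.

Answer: No shift-reduce conflicts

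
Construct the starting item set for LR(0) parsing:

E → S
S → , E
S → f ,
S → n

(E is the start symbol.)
{ [E → . S], [E' → . E], [S → . , E], [S → . f ,], [S → . n] }

First, augment the grammar with E' → E
I₀ = CLOSURE({ [E' → . E] }):
  [E' → . E] has the dot before E: add [E → . S]
  [E → . S] has the dot before S: add [S → . , E], [S → . f ,], [S → . n]
No further items can be added.

I₀ = { [E → . S], [E' → . E], [S → . , E], [S → . f ,], [S → . n] }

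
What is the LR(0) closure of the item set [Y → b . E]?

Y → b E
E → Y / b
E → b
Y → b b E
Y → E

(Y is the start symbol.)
{ [E → . Y / b], [E → . b], [Y → . E], [Y → . b E], [Y → . b b E], [Y → b . E] }

Start with: [Y → b . E]
  [Y → b . E] has the dot before E: add [E → . Y / b], [E → . b]
  [E → . Y / b] has the dot before Y: add [Y → . b E], [Y → . b b E], [Y → . E]
No further items can be added.

CLOSURE = { [E → . Y / b], [E → . b], [Y → . E], [Y → . b E], [Y → . b b E], [Y → b . E] }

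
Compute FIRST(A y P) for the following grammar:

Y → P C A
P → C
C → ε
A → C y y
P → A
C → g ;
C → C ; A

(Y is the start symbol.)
FIRST sets of the non-terminals involved (from the grammar, by fixed-point iteration):
  FIRST(A) = { ';', 'g', 'y' }

To compute FIRST(A y P), process the symbols left to right:
Symbol A is a non-terminal. Add FIRST(A) \ {ε} = { ';', 'g', 'y' }
A is not nullable (ε ∉ FIRST(A)), so stop here.
FIRST(A y P) = { ';', 'g', 'y' }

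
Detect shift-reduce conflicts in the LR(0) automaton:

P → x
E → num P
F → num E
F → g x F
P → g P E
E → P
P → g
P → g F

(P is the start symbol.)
Augment with P' → P and build the canonical LR(0) collection (I0 = CLOSURE({[P' → . P]}), then GOTO on every symbol after a dot until no new states appear). It has 17 states:
  I0: { [P → . g F], [P → . g P E], [P → . g], [P → . x], [P' → . P] }  — shift
  I1: { [P' → P .] }  — accept
  I2: { [F → . g x F], [F → . num E], [P → . g F], [P → . g P E], [P → . g], [P → . x], [P → g . F], [P → g . P E], [P → g .] }  — shift, reduce
  I3: { [P → x .] }  — reduce
  I4: { [P → g F .] }  — reduce
  I5: { [E → . P], [E → . num P], [P → . g F], [P → . g P E], [P → . g], [P → . x], [P → g P . E] }  — shift
  I6: { [F → . g x F], [F → . num E], [F → g . x F], [P → . g F], [P → . g P E], [P → . g], [P → . x], [P → g . F], [P → g . P E], [P → g .] }  — shift, reduce
  I7: { [E → . P], [E → . num P], [F → num . E], [P → . g F], [P → . g P E], [P → . g], [P → . x] }  — shift
  I8: { [F → num E .] }  — reduce
  I9: { [E → P .] }  — reduce
  I10: { [E → num . P], [P → . g F], [P → . g P E], [P → . g], [P → . x] }  — shift
  I11: { [E → num P .] }  — reduce
  I12: { [F → . g x F], [F → . num E], [F → g x . F], [P → x .] }  — shift, reduce
  I13: { [F → g x F .] }  — reduce
  I14: { [F → g . x F] }  — shift
  I15: { [F → . g x F], [F → . num E], [F → g x . F] }  — shift
  I16: { [P → g P E .] }  — reduce

I2 contains reduce item [P → g .] and shift items [F → . g x F], [F → . num E], [P → . g], [P → . g F], [P → . g P E], [P → . x] — shift-reduce conflict.
I6 contains reduce item [P → g .] and shift items [F → . g x F], [F → g . x F], [F → . num E], [P → . g], [P → . g F], [P → . g P E], [P → . x] — shift-reduce conflict.
I12 contains reduce item [P → x .] and shift items [F → . g x F], [F → . num E] — shift-reduce conflict.

Answer: Yes — I2: [P → g .] vs [F → . g x F]; I6: [P → g .] vs [F → . g x F]; I12: [P → x .] vs [F → . g x F]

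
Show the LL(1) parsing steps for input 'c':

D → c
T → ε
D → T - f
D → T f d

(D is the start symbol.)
Stack is shown with the top on the left.

Stack  Input  Action
--------------------
D $    c $    output D → c
c $    c $    match 'c'
$      $      accept

The string is accepted.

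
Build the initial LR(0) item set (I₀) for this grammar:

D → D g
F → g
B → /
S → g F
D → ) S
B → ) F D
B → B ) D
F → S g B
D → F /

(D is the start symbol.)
First, augment the grammar with D' → D
I₀ = CLOSURE({ [D' → . D] }):
  [D' → . D] has the dot before D: add [D → . D g], [D → . ) S], [D → . F /]
  [D → . F /] has the dot before F: add [F → . g], [F → . S g B]
  [F → . S g B] has the dot before S: add [S → . g F]
No further items can be added.

I₀ = { [D → . ) S], [D → . D g], [D → . F /], [D' → . D], [F → . S g B], [F → . g], [S → . g F] }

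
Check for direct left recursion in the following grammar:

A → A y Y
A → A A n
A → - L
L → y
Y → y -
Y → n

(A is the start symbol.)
A → A y Y: LEFT RECURSIVE (starts with A)
A → A A n: LEFT RECURSIVE (starts with A)
A → - L: starts with '-'
L → y: starts with y
Y → y -: starts with y
Y → n: starts with n

The grammar has direct left recursion on: A.

Answer: Yes, A is left-recursive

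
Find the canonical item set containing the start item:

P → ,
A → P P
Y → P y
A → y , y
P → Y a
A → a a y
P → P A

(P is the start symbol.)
First, augment the grammar with P' → P
I₀ = CLOSURE({ [P' → . P] }):
  [P' → . P] has the dot before P: add [P → . ,], [P → . Y a], [P → . P A]
  [P → . Y a] has the dot before Y: add [Y → . P y]
No further items can be added.

I₀ = { [P → . ,], [P → . P A], [P → . Y a], [P' → . P], [Y → . P y] }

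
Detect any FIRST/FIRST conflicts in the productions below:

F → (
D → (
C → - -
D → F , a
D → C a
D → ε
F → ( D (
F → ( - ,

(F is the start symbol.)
A FIRST/FIRST conflict occurs when two productions N → α and N → β for the same non-terminal have FIRST(α) ∩ FIRST(β) ≠ ∅ (with ε ∈ FIRST of a nullable right-hand side, so two nullable alternatives also conflict).

FIRST sets of the non-terminals at (or reachable through a nullable prefix from) the front of some alternative:
  FIRST(F) = { '(' }
  FIRST(C) = { '-' }

Productions for F:
  F → (: FIRST = { '(' }
  F → ( D (: FIRST = { '(' }
  F → ( - ,: FIRST = { '(' }
Productions for D:
  D → (: FIRST = { '(' }
  D → F , a: FIRST = { '(' }
  D → C a: FIRST = { '-' }
  D → ε: FIRST = { ε }
C has only one production, so no FIRST/FIRST conflict is possible there.

Conflict for F: F → ( and F → ( D (
  Overlap: { '(' }
Conflict for F: F → ( and F → ( - ,
  Overlap: { '(' }
Conflict for F: F → ( D ( and F → ( - ,
  Overlap: { '(' }
Conflict for D: D → ( and D → F , a
  Overlap: { '(' }

Answer: Yes. F → '(' / F → '(' D '(' on { '(' }; F → '(' / F → '(' '-' ',' on { '(' }; F → '(' D '(' / F → '(' '-' ',' on { '(' }; D → '(' / D → F ',' a on { '(' }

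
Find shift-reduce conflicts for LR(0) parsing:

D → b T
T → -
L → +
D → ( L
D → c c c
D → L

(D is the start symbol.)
No shift-reduce conflicts

A shift-reduce conflict occurs when an LR(0) state has both:
  - a complete (reduce) item [A → α .] (dot at the end), and
  - a shift item [B → β . c γ] (dot before a terminal).

Augment with D' → D and build the canonical LR(0) collection (I0 = CLOSURE({[D' → . D]}), then GOTO on every symbol after a dot until no new states appear). It has 12 states:
  I0: { [D → . ( L], [D → . L], [D → . b T], [D → . c c c], [D' → . D], [L → . +] }  — shift
  I1: { [D → ( . L], [L → . +] }  — shift
  I2: { [L → + .] }  — reduce
  I3: { [D' → D .] }  — accept
  I4: { [D → L .] }  — reduce
  I5: { [D → b . T], [T → . -] }  — shift
  I6: { [D → c . c c] }  — shift
  I7: { [D → c c . c] }  — shift
  I8: { [D → c c c .] }  — reduce
  I9: { [T → - .] }  — reduce
  I10: { [D → b T .] }  — reduce
  I11: { [D → ( L .] }  — reduce

No state contains both a complete item and a shift item.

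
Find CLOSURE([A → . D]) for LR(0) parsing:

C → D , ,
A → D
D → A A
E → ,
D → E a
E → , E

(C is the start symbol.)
To compute CLOSURE, for each item [A → α.Bβ] where B is a non-terminal, add [B → .γ] for all productions B → γ; repeat for the newly added items until nothing changes.

Start with: [A → . D]
  [A → . D] has the dot before D: add [D → . A A], [D → . E a]
  [D → . A A] has the dot before A: all A-items already present
  [D → . E a] has the dot before E: add [E → . ,], [E → . , E]
No further items can be added.

CLOSURE = { [A → . D], [D → . A A], [D → . E a], [E → . , E], [E → . ,] }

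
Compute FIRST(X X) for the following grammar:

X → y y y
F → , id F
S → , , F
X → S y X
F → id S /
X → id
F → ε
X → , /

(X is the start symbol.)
{ ',', 'id', 'y' }

FIRST sets of the non-terminals involved (from the grammar, by fixed-point iteration):
  FIRST(X) = { ',', 'id', 'y' }

To compute FIRST(X X), process the symbols left to right:
Symbol X is a non-terminal. Add FIRST(X) \ {ε} = { ',', 'id', 'y' }
X is not nullable (ε ∉ FIRST(X)), so stop here.
FIRST(X X) = { ',', 'id', 'y' }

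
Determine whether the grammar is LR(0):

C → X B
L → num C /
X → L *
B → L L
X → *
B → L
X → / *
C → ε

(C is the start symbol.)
Augment with C' → C and build the canonical LR(0) collection (I0 = CLOSURE({[C' → . C]}), then GOTO on every symbol after a dot until no new states appear). It has 14 states:
  I0: { [C → . X B], [C → .], [C' → . C], [L → . num C /], [X → . *], [X → . / *], [X → . L *] }  — shift, reduce
  I1: { [X → * .] }  — reduce
  I2: { [X → / . *] }  — shift
  I3: { [C' → C .] }  — accept
  I4: { [X → L . *] }  — shift
  I5: { [B → . L L], [B → . L], [C → X . B], [L → . num C /] }  — shift
  I6: { [C → . X B], [C → .], [L → . num C /], [L → num . C /], [X → . *], [X → . / *], [X → . L *] }  — shift, reduce
  I7: { [L → num C . /] }  — shift
  I8: { [L → num C / .] }  — reduce
  I9: { [C → X B .] }  — reduce
  I10: { [B → L . L], [B → L .], [L → . num C /] }  — shift, reduce
  I11: { [B → L L .] }  — reduce
  I12: { [X → L * .] }  — reduce
  I13: { [X → / * .] }  — reduce

Conflict in state I0:
  Shift-reduce conflict between [C → .] and [L → . num C /]
So the grammar is NOT LR(0).

Answer: No. Shift-reduce conflict between [C → .] and [L → . num C /]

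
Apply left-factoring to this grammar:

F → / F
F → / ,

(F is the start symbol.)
F → / F'
F' → F
F' → ,

Left-factoring transforms A → αβ₁ | αβ₂ into A → αA' and A' → β₁ | β₂
(α is the longest common prefix among the alternatives). Repeat until
no nonterminal has two alternatives with a common prefix.

Round 1: F has alternatives sharing prefix '/'. Introduce F': F → / F'
  Add: F' → F
  Add: F' → ,

No remaining common prefixes — done.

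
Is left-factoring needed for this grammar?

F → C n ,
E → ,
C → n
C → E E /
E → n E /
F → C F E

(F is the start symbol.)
Left-factoring is needed when two productions for the same non-terminal
share a common prefix on the right-hand side.

Productions for F:
  F → C n ,
  F → C F E
Productions for E:
  E → ,
  E → n E /
Productions for C:
  C → n
  C → E E /

Found common prefix 'C' in productions for F

Answer: Yes, F has productions with common prefix 'C'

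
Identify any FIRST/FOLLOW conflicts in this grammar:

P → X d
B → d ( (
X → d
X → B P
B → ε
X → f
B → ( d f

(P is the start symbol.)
A FIRST/FOLLOW conflict occurs when a non-terminal N has a nullable alternative N → β (β ⇒* ε) and another alternative N → α with FIRST(α) ∩ FOLLOW(N) ≠ ∅: on such a lookahead the parser cannot decide between expanding α and letting N vanish via β.

Nullable non-terminals: B.

B: nullable alternative(s) B → ε; FOLLOW(B) = { '(', 'd', 'f' }
  B → d ( (: FIRST \ {ε} = { 'd' } — overlaps FOLLOW(B) on { 'd' }: CONFLICT
  B → ε: FIRST \ {ε} = { } — this is the only nullable alternative, skip
  B → ( d f: FIRST \ {ε} = { '(' } — overlaps FOLLOW(B) on { '(' }: CONFLICT

P, X have no nullable alternative, so no FIRST/FOLLOW check is needed there.

So the grammar has 2 FIRST/FOLLOW conflicts (marked CONFLICT above).

Answer: Yes. B → d '(' '(' with FOLLOW(B) on { 'd' }; B → '(' d f with FOLLOW(B) on { '(' }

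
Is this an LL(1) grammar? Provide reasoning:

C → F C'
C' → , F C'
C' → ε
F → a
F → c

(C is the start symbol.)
Yes, the grammar is LL(1).

A grammar is LL(1) if for each non-terminal N with multiple productions, the predict sets of those productions are pairwise disjoint, where PREDICT(N → α) = (FIRST(α) \ {ε}) ∪ (FOLLOW(N) if α ⇒* ε).

Relevant sets:
  FOLLOW(C') = { $ }

For C':
  PREDICT(C' → ',' F C') = { ',' }
  PREDICT(C' → ε) = { $ }
For F:
  PREDICT(F → a) = { 'a' }
  PREDICT(F → c) = { 'c' }
C has a single production, so nothing to check there.

All predict sets are disjoint. The grammar IS LL(1).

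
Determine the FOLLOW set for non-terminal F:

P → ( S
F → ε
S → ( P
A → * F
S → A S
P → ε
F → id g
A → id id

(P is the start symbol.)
{ '(', '*', 'id' }

To compute FOLLOW(F), find every occurrence of F on a right-hand side N → α F β: add FIRST(β) \ {ε}, and if β is empty or nullable also add FOLLOW(N). Iterate to a fixed point.

In A → * F: F is at the end, add FOLLOW(A)

The FOLLOW sets referred to above (computed the same way, to a fixed point):
  FOLLOW(A) = { '(', '*', 'id' }

Taking the union: FOLLOW(F) = { '(', '*', 'id' }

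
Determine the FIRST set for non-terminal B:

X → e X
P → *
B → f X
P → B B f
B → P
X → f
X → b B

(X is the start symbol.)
To compute FIRST(B), examine every production with B on the left-hand side, reading each right-hand side left to right until a non-nullable symbol is reached.

FIRST sets of the other non-terminals involved (by the same procedure, iterated to a fixed point):
  FIRST(P) = { '*', 'f' }

From B → f X:
  - f is a terminal: add 'f' and stop
From B → P:
  - P is a non-terminal: add FIRST(P) \ {ε} = { '*', 'f' }
    P is not nullable, so stop

Collecting: FIRST(B) = { '*', 'f' }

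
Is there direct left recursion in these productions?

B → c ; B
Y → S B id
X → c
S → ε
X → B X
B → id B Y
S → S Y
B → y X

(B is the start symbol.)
B → c ; B: starts with c
Y → S B id: starts with S
X → c: starts with c
S → ε: starts with ε
X → B X: starts with B
B → id B Y: starts with id
S → S Y: LEFT RECURSIVE (starts with S)
B → y X: starts with y

The grammar has direct left recursion on: S.

Answer: Yes, S is left-recursive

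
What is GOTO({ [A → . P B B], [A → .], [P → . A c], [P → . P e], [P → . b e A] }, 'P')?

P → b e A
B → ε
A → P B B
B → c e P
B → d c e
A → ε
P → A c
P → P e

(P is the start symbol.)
{ [A → P . B B], [B → . c e P], [B → . d c e], [B → .], [P → P . e] }

GOTO(I, 'P') = CLOSURE({ [A → αX.β] : [A → α.Xβ] ∈ I, X = 'P' })

Items with dot before 'P', with the dot advanced:
  [A → . P B B] → [A → P . B B]
  [P → . P e] → [P → P . e]
Closure of the advanced items:
  [A → P . B B] has the dot before B: add [B → .], [B → . c e P], [B → . d c e]

GOTO = { [A → P . B B], [B → . c e P], [B → . d c e], [B → .], [P → P . e] }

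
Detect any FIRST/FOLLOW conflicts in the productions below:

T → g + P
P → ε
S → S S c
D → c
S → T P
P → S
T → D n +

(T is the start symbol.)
A FIRST/FOLLOW conflict occurs when a non-terminal N has a nullable alternative N → β (β ⇒* ε) and another alternative N → α with FIRST(α) ∩ FOLLOW(N) ≠ ∅: on such a lookahead the parser cannot decide between expanding α and letting N vanish via β.

Nullable non-terminals: P.
FIRST sets used below: FIRST(S) = { 'c', 'g' }

P: nullable alternative(s) P → ε; FOLLOW(P) = { $, 'c', 'g' }
  P → ε: FIRST \ {ε} = { } — this is the only nullable alternative, skip
  P → S: FIRST \ {ε} = { 'c', 'g' } — overlaps FOLLOW(P) on { 'c', 'g' }: CONFLICT

D, S, T have no nullable alternative, so no FIRST/FOLLOW check is needed there.

So the grammar has 1 FIRST/FOLLOW conflict (marked CONFLICT above).

Answer: Yes. P → S with FOLLOW(P) on { 'c', 'g' }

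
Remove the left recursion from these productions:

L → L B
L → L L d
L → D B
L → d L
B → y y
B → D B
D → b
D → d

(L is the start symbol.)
L → D B L'
L → d L L'
L' → B L'
L' → L d L'
L' → ε
B → y y
B → D B
D → b
D → d

L is directly left-recursive. The standard transformation for
  A → A α₁ | ... | A α_m | β₁ | ... | β_n
is
  A  → β₁ A' | ... | β_n A'
  A' → α₁ A' | ... | α_m A' | ε

L → D B becomes L → D B L'
L → d L becomes L → d L L'
L → L B becomes L' → B L'
L → L L d becomes L' → L d L'
Add L' → ε

Productions for other non-terminals are unchanged:
  B → y y
  B → D B
  D → b
  D → d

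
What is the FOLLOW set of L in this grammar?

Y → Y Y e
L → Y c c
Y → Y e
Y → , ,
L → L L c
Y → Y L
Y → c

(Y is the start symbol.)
In L → L L c: L is followed by L c, add FIRST(L c) \ {ε} = { ',', 'c' }
In L → L L c: L is followed by c, add FIRST(c) \ {ε} = { 'c' }
In Y → Y L: L is at the end, add FOLLOW(Y)

The FOLLOW sets referred to above (computed the same way, to a fixed point):
  FOLLOW(Y) = { $, ',', 'c', 'e' }

Taking the union: FOLLOW(L) = { $, ',', 'c', 'e' }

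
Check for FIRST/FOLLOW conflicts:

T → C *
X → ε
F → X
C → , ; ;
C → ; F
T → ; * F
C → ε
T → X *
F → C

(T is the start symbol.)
Nullable non-terminals: C, F, X.
FIRST sets used below: FIRST(X) = { ε }, FIRST(C) = { ',', ';', ε }

C: nullable alternative(s) C → ε; FOLLOW(C) = { $, '*' }
  C → , ; ;: FIRST \ {ε} = { ',' } — disjoint from FOLLOW(C)
  C → ; F: FIRST \ {ε} = { ';' } — disjoint from FOLLOW(C)
  C → ε: FIRST \ {ε} = { } — this is the only nullable alternative, skip

F: nullable alternative(s) F → X, F → C; FOLLOW(F) = { $, '*' }
  F → X: FIRST \ {ε} = { } — disjoint from FOLLOW(F)
  F → C: FIRST \ {ε} = { ',', ';' } — disjoint from FOLLOW(F)
X has a nullable alternative but only one production, so nothing to check.

T has no nullable alternative, so no FIRST/FOLLOW check is needed there.

No FIRST/FOLLOW conflicts found.

Answer: No FIRST/FOLLOW conflicts.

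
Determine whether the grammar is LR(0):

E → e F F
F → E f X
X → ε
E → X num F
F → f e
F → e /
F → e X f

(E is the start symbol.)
A grammar is LR(0) if no state in the canonical LR(0) collection has:
  - both a shift item (dot before a terminal) and a complete item (shift-reduce conflict), or
  - two or more complete items (reduce-reduce conflict; the accept item [E' → E .] counts as a complete item here).

Augment with E' → E and build the canonical LR(0) collection (I0 = CLOSURE({[E' → . E]}), then GOTO on every symbol after a dot until no new states appear). It has 17 states:
  I0: { [E → . X num F], [E → . e F F], [E' → . E], [X → .] }  — shift, reduce
  I1: { [E' → E .] }  — accept
  I2: { [E → X . num F] }  — shift
  I3: { [E → . X num F], [E → . e F F], [E → e . F F], [F → . E f X], [F → . e /], [F → . e X f], [F → . f e], [X → .] }  — shift, reduce
  I4: { [F → E . f X] }  — shift
  I5: { [E → . X num F], [E → . e F F], [E → e F . F], [F → . E f X], [F → . e /], [F → . e X f], [F → . f e], [X → .] }  — shift, reduce
  I6: { [E → . X num F], [E → . e F F], [E → e . F F], [F → . E f X], [F → . e /], [F → . e X f], [F → . f e], [F → e . /], [F → e . X f], [X → .] }  — shift, reduce
  I7: { [F → f . e] }  — shift
  I8: { [F → f e .] }  — reduce
  I9: { [F → e / .] }  — reduce
  I10: { [E → X . num F], [F → e X . f] }  — shift
  I11: { [F → e X f .] }  — reduce
  I12: { [E → . X num F], [E → . e F F], [E → X num . F], [F → . E f X], [F → . e /], [F → . e X f], [F → . f e], [X → .] }  — shift, reduce
  I13: { [E → X num F .] }  — reduce
  I14: { [E → e F F .] }  — reduce
  I15: { [F → E f . X], [X → .] }  — reduce
  I16: { [F → E f X .] }  — reduce

Conflict in state I0:
  Shift-reduce conflict between [X → .] and [E → . e F F]
So the grammar is NOT LR(0).

Answer: No. Shift-reduce conflict between [X → .] and [E → . e F F]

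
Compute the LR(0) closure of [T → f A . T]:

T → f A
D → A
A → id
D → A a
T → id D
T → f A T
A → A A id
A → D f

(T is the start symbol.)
To compute CLOSURE, for each item [A → α.Bβ] where B is a non-terminal, add [B → .γ] for all productions B → γ; repeat for the newly added items until nothing changes.

Start with: [T → f A . T]
  [T → f A . T] has the dot before T: add [T → . f A], [T → . id D], [T → . f A T]
No further items can be added.

CLOSURE = { [T → . f A T], [T → . f A], [T → . id D], [T → f A . T] }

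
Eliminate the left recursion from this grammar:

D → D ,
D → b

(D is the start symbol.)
D → b D'
D' → , D'
D' → ε

D is directly left-recursive. The standard transformation for
  A → A α₁ | ... | A α_m | β₁ | ... | β_n
is
  A  → β₁ A' | ... | β_n A'
  A' → α₁ A' | ... | α_m A' | ε

D → b becomes D → b D'
D → D , becomes D' → , D'
Add D' → ε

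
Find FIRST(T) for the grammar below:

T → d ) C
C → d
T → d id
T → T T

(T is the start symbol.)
{ 'd' }

To compute FIRST(T), examine every production with T on the left-hand side, reading each right-hand side left to right until a non-nullable symbol is reached.

From T → d ) C:
  - d is a terminal: add 'd' and stop
From T → d id:
  - d is a terminal: add 'd' and stop
From T → T T:
  - T is the symbol being defined: contributes nothing new
    T is not nullable, so stop

Collecting: FIRST(T) = { 'd' }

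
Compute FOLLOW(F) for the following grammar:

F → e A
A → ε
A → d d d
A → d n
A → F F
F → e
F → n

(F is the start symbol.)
F is the start symbol, so $ ∈ FOLLOW(F).
In A → F F: F is followed by F, add FIRST(F) \ {ε} = { 'e', 'n' }
In A → F F: F is at the end, add FOLLOW(A)

The FOLLOW sets referred to above (computed the same way, to a fixed point):
  FOLLOW(A) = { $, 'e', 'n' }

Taking the union: FOLLOW(F) = { $, 'e', 'n' }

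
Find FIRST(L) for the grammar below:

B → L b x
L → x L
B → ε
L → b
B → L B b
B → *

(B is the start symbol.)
From L → x L:
  - x is a terminal: add 'x' and stop
From L → b:
  - b is a terminal: add 'b' and stop

Collecting: FIRST(L) = { 'b', 'x' }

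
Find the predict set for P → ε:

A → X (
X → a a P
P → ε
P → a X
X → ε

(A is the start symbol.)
{ '(' }

PREDICT(P → ε) = (FIRST(RHS) \ {ε}) ∪ (FOLLOW(P) if ε ∈ FIRST(RHS), i.e. RHS ⇒* ε)
The right-hand side is ε (FIRST(ε) = { ε }), so the predict set is FOLLOW(P) = { '(' }
PREDICT(P → ε) = { '(' }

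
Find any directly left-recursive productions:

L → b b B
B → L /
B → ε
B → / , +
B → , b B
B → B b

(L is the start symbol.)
L → b b B: starts with b
B → L /: starts with L
B → ε: starts with ε
B → / , +: starts with '/'
B → , b B: starts with ','
B → B b: LEFT RECURSIVE (starts with B)

The grammar has direct left recursion on: B.

Answer: Yes, B is left-recursive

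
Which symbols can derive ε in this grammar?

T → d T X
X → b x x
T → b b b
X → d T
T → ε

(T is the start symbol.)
{ 'T' }

ε-productions: T → ε
So T is immediately nullable.
No further non-terminal can be added: every production for the remaining non-terminals contains a terminal or a non-nullable non-terminal.
Nullable = { 'T' }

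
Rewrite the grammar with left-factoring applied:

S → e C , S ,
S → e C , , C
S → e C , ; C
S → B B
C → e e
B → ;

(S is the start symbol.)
Left-factoring transforms A → αβ₁ | αβ₂ into A → αA' and A' → β₁ | β₂
(α is the longest common prefix among the alternatives). Repeat until
no nonterminal has two alternatives with a common prefix.

Round 1: S has alternatives sharing prefix 'e C ,'. Introduce S': S → e C , S'
  Add: S' → S ,
  Add: S' → , C
  Add: S' → ; C

No remaining common prefixes — done.

Resulting grammar:
S → e C , S'
S' → S ,
S' → , C
S' → ; C
S → B B
C → e e
B → ;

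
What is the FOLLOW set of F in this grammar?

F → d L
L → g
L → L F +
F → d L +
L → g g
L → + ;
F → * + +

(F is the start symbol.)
{ $, '+' }

F is the start symbol, so $ ∈ FOLLOW(F).
In L → L F +: F is followed by '+', add FIRST('+') \ {ε} = { '+' }

Taking the union: FOLLOW(F) = { $, '+' }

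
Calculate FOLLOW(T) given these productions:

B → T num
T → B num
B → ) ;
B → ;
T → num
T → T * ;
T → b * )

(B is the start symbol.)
{ '*', 'num' }

In B → T num: T is followed by num, add FIRST(num) \ {ε} = { 'num' }
In T → T * ;: T is followed by '*' ';', add FIRST('*' ';') \ {ε} = { '*' }

Taking the union: FOLLOW(T) = { '*', 'num' }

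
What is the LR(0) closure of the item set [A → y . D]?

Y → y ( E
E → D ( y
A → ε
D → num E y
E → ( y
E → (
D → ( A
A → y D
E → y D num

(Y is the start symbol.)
To compute CLOSURE, for each item [A → α.Bβ] where B is a non-terminal, add [B → .γ] for all productions B → γ; repeat for the newly added items until nothing changes.

Start with: [A → y . D]
  [A → y . D] has the dot before D: add [D → . num E y], [D → . ( A]
No further items can be added.

CLOSURE = { [A → y . D], [D → . ( A], [D → . num E y] }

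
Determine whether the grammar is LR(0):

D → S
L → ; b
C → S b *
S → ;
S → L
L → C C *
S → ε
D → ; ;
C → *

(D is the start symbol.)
No. Shift-reduce conflict between [S → .] and [C → . *]

A grammar is LR(0) if no state in the canonical LR(0) collection has:
  - both a shift item (dot before a terminal) and a complete item (shift-reduce conflict), or
  - two or more complete items (reduce-reduce conflict; the accept item [D' → D .] counts as a complete item here).

Augment with D' → D and build the canonical LR(0) collection (I0 = CLOSURE({[D' → . D]}), then GOTO on every symbol after a dot until no new states appear). It has 15 states:
  I0: { [C → . *], [C → . S b *], [D → . ; ;], [D → . S], [D' → . D], [L → . ; b], [L → . C C *], [S → . ;], [S → . L], [S → .] }  — shift, reduce
  I1: { [C → * .] }  — reduce
  I2: { [D → ; . ;], [L → ; . b], [S → ; .] }  — shift, reduce
  I3: { [C → . *], [C → . S b *], [L → . ; b], [L → . C C *], [L → C . C *], [S → . ;], [S → . L], [S → .] }  — shift, reduce
  I4: { [D' → D .] }  — accept
  I5: { [S → L .] }  — reduce
  I6: { [C → S . b *], [D → S .] }  — shift, reduce
  I7: { [C → S b . *] }  — shift
  I8: { [C → S b * .] }  — reduce
  I9: { [L → ; . b], [S → ; .] }  — shift, reduce
  I10: { [C → . *], [C → . S b *], [L → . ; b], [L → . C C *], [L → C . C *], [L → C C . *], [S → . ;], [S → . L], [S → .] }  — shift, reduce
  I11: { [C → S . b *] }  — shift
  I12: { [C → * .], [L → C C * .] }  — 2 reduces
  I13: { [L → ; b .] }  — reduce
  I14: { [D → ; ; .] }  — reduce

Conflict in state I0:
  Shift-reduce conflict between [S → .] and [C → . *]
So the grammar is NOT LR(0).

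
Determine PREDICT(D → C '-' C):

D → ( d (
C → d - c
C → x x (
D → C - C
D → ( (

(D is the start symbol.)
{ 'd', 'x' }

PREDICT(D → C '-' C) = (FIRST(RHS) \ {ε}) ∪ (FOLLOW(D) if ε ∈ FIRST(RHS), i.e. RHS ⇒* ε)
FIRST(C) = { 'd', 'x' }
FIRST(C '-' C) = { 'd', 'x' }
ε ∉ FIRST(C '-' C), so FOLLOW(D) is not added.
PREDICT(D → C '-' C) = { 'd', 'x' }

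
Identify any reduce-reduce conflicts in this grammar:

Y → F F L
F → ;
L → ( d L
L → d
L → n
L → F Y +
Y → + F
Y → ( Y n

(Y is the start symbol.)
A reduce-reduce conflict occurs when an LR(0) state has two complete items [A → α .] and [B → β .] — both call for a reduction, and with no lookahead the parser cannot choose between them.

Augment with Y' → Y and build the canonical LR(0) collection (I0 = CLOSURE({[Y' → . Y]}), then GOTO on every symbol after a dot until no new states appear). It has 19 states:
  I0: { [F → . ;], [Y → . ( Y n], [Y → . + F], [Y → . F F L], [Y' → . Y] }  — shift
  I1: { [F → . ;], [Y → ( . Y n], [Y → . ( Y n], [Y → . + F], [Y → . F F L] }  — shift
  I2: { [F → . ;], [Y → + . F] }  — shift
  I3: { [F → ; .] }  — reduce
  I4: { [F → . ;], [Y → F . F L] }  — shift
  I5: { [Y' → Y .] }  — accept
  I6: { [F → . ;], [L → . ( d L], [L → . F Y +], [L → . d], [L → . n], [Y → F F . L] }  — shift
  I7: { [L → ( . d L] }  — shift
  I8: { [F → . ;], [L → F . Y +], [Y → . ( Y n], [Y → . + F], [Y → . F F L] }  — shift
  I9: { [Y → F F L .] }  — reduce
  I10: { [L → d .] }  — reduce
  I11: { [L → n .] }  — reduce
  I12: { [L → F Y . +] }  — shift
  I13: { [L → F Y + .] }  — reduce
  I14: { [F → . ;], [L → ( d . L], [L → . ( d L], [L → . F Y +], [L → . d], [L → . n] }  — shift
  I15: { [L → ( d L .] }  — reduce
  I16: { [Y → + F .] }  — reduce
  I17: { [Y → ( Y . n] }  — shift
  I18: { [Y → ( Y n .] }  — reduce

No state contains more than one complete item.

Answer: No reduce-reduce conflicts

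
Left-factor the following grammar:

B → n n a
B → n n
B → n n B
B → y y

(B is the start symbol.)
B → n n B'
B' → a
B' → ε
B' → B
B → y y

Left-factoring transforms A → αβ₁ | αβ₂ into A → αA' and A' → β₁ | β₂
(α is the longest common prefix among the alternatives). Repeat until
no nonterminal has two alternatives with a common prefix.

Round 1: B has alternatives sharing prefix 'n n'. Introduce B': B → n n B'
  Add: B' → a
  Add: B' → ε
  Add: B' → B

No remaining common prefixes — done.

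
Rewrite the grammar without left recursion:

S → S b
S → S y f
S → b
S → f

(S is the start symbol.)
S → b S'
S → f S'
S' → b S'
S' → y f S'
S' → ε

S is directly left-recursive. The standard transformation for
  A → A α₁ | ... | A α_m | β₁ | ... | β_n
is
  A  → β₁ A' | ... | β_n A'
  A' → α₁ A' | ... | α_m A' | ε

S → b becomes S → b S'
S → f becomes S → f S'
S → S b becomes S' → b S'
S → S y f becomes S' → y f S'
Add S' → ε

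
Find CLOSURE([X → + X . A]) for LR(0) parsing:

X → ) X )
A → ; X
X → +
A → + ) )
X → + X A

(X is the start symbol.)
To compute CLOSURE, for each item [A → α.Bβ] where B is a non-terminal, add [B → .γ] for all productions B → γ; repeat for the newly added items until nothing changes.

Start with: [X → + X . A]
  [X → + X . A] has the dot before A: add [A → . ; X], [A → . + ) )]
No further items can be added.

CLOSURE = { [A → . + ) )], [A → . ; X], [X → + X . A] }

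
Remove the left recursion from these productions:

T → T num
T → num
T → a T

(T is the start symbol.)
T → num T'
T → a T T'
T' → num T'
T' → ε

T is directly left-recursive. The standard transformation for
  A → A α₁ | ... | A α_m | β₁ | ... | β_n
is
  A  → β₁ A' | ... | β_n A'
  A' → α₁ A' | ... | α_m A' | ε

T → num becomes T → num T'
T → a T becomes T → a T T'
T → T num becomes T' → num T'
Add T' → ε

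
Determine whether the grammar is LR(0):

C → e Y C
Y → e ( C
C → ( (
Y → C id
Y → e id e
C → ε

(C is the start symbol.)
A grammar is LR(0) if no state in the canonical LR(0) collection has:
  - both a shift item (dot before a terminal) and a complete item (shift-reduce conflict), or
  - two or more complete items (reduce-reduce conflict; the accept item [C' → C .] counts as a complete item here).

Augment with C' → C and build the canonical LR(0) collection (I0 = CLOSURE({[C' → . C]}), then GOTO on every symbol after a dot until no new states appear). It has 15 states:
  I0: { [C → . ( (], [C → . e Y C], [C → .], [C' → . C] }  — shift, reduce
  I1: { [C → ( . (] }  — shift
  I2: { [C' → C .] }  — accept
  I3: { [C → . ( (], [C → . e Y C], [C → .], [C → e . Y C], [Y → . C id], [Y → . e ( C], [Y → . e id e] }  — shift, reduce
  I4: { [Y → C . id] }  — shift
  I5: { [C → . ( (], [C → . e Y C], [C → .], [C → e Y . C] }  — shift, reduce
  I6: { [C → . ( (], [C → . e Y C], [C → .], [C → e . Y C], [Y → . C id], [Y → . e ( C], [Y → . e id e], [Y → e . ( C], [Y → e . id e] }  — shift, reduce
  I7: { [C → ( . (], [C → . ( (], [C → . e Y C], [C → .], [Y → e ( . C] }  — shift, reduce
  I8: { [Y → e id . e] }  — shift
  I9: { [Y → e id e .] }  — reduce
  I10: { [C → ( ( .], [C → ( . (] }  — shift, reduce
  I11: { [Y → e ( C .] }  — reduce
  I12: { [C → ( ( .] }  — reduce
  I13: { [C → e Y C .] }  — reduce
  I14: { [Y → C id .] }  — reduce

Conflict in state I0:
  Shift-reduce conflict between [C → .] and [C → . ( (]
So the grammar is NOT LR(0).

Answer: No. Shift-reduce conflict between [C → .] and [C → . ( (]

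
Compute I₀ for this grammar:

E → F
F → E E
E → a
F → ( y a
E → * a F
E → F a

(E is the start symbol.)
First, augment the grammar with E' → E
I₀ = CLOSURE({ [E' → . E] }):
  [E' → . E] has the dot before E: add [E → . F], [E → . a], [E → . * a F], [E → . F a]
  [E → . F] has the dot before F: add [F → . E E], [F → . ( y a]
No further items can be added.

I₀ = { [E → . * a F], [E → . F a], [E → . F], [E → . a], [E' → . E], [F → . ( y a], [F → . E E] }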